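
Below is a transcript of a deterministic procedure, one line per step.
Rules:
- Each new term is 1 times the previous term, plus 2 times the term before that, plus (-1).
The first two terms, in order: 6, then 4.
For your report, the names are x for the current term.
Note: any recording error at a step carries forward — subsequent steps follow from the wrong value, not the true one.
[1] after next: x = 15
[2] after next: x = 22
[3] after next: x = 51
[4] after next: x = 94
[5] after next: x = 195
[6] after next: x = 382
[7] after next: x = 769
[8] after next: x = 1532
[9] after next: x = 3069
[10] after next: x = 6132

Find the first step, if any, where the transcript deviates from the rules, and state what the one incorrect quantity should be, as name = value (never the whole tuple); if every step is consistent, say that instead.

Step 1: x = 1*(4) + (2)*(6) + (-1) = 15 — in agreement.
Step 2: x = 1*(15) + (2)*(4) + (-1) = 22 — agrees with the transcript.
Step 3: x = 1*(22) + (2)*(15) + (-1) = 51 — exactly as logged.
Step 4: x = 1*(51) + (2)*(22) + (-1) = 94 — matches.
Step 5: x = 1*(94) + (2)*(51) + (-1) = 195 — same as recorded.
Step 6: x = 1*(195) + (2)*(94) + (-1) = 382 — in agreement.
Step 7: x = 1*(382) + (2)*(195) + (-1) = 771 — the recorded entry deviates here.
First incorrect step: 7; the correct value is x = 771.

step 7, x = 771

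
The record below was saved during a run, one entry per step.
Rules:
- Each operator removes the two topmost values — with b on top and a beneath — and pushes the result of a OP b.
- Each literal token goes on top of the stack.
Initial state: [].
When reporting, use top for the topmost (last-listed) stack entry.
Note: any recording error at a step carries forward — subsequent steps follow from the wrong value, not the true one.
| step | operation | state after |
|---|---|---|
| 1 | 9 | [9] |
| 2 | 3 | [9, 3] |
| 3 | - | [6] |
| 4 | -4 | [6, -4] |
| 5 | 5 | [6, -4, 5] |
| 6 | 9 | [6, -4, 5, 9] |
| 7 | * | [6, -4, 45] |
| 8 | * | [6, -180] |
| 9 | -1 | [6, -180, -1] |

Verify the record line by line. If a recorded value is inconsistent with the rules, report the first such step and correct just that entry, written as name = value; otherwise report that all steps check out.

no error

Step 1: push 9: top = 9 — checks out.
Step 2: push 3: top = 3 — verified.
Step 3: 9 - 3 = 6 — checks out.
Step 4: push -4: top = -4 — confirmed correct.
Step 5: push 5: top = 5 — matches.
Step 6: push 9: top = 9 — in agreement.
Step 7: 5 * 9 = 45 — exactly as logged.
Step 8: -4 * 45 = -180 — consistent with the record.
Step 9: push -1: top = -1 — checks out.
All steps check out; nothing to correct.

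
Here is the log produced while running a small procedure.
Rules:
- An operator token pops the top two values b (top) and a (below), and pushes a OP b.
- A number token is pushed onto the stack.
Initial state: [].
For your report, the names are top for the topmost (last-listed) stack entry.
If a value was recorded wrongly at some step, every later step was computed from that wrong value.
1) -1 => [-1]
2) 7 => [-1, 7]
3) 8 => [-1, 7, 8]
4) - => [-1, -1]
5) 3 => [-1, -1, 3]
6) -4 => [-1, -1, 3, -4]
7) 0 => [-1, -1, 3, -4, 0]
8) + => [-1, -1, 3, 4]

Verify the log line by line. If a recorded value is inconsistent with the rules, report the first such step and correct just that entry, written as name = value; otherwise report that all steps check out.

step 8, top = -4

Step 1: push -1: top = -1 — in agreement.
Step 2: push 7: top = 7 — agrees with the log.
Step 3: push 8: top = 8 — in agreement.
Step 4: 7 - 8 = -1 — in agreement.
Step 5: push 3: top = 3 — consistent with the log.
Step 6: push -4: top = -4 — agrees with the log.
Step 7: push 0: top = 0 — no discrepancy.
Step 8: -4 + 0 = -4 — the log has a different value.
First deviation found at step 8; the corrected entry is top = -4.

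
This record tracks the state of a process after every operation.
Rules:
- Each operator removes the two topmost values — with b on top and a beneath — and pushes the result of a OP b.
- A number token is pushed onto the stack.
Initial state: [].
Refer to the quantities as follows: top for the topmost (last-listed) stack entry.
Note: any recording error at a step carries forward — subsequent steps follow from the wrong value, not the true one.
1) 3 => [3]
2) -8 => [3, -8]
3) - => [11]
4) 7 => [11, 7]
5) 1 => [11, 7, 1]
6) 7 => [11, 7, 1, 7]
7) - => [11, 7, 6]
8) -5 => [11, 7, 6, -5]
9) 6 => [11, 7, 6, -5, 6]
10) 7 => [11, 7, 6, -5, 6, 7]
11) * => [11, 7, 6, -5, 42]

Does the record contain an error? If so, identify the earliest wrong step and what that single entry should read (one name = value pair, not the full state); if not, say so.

step 7, top = -6

Recomputing the run from the initial state:
step 1: [3]
step 2: [3, -8]
step 3: [11]
step 4: [11, 7]
step 5: [11, 7, 1]
step 6: [11, 7, 1, 7]
step 7: [11, 7, -6]
step 8: [11, 7, -6, -5]
step 9: [11, 7, -6, -5, 6]
step 10: [11, 7, -6, -5, 6, 7]
step 11: [11, 7, -6, -5, 42]
The first disagreement with the record is at step 7, where the value should be top = -6.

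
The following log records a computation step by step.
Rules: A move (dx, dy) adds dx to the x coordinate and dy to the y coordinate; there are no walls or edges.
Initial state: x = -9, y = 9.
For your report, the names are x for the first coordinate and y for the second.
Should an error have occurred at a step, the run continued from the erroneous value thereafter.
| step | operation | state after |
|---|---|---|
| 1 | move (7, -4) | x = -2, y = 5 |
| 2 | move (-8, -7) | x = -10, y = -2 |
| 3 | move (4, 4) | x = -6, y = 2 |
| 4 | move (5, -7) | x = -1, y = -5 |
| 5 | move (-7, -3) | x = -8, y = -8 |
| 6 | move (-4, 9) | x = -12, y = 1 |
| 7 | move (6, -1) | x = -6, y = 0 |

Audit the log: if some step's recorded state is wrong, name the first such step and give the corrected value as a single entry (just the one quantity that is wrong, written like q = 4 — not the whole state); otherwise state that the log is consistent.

1. x = -9 + (7) = -2, y = 9 + (-4) = 5 (agrees with the log)
2. x = -2 + (-8) = -10, y = 5 + (-7) = -2 (matches)
3. x = -10 + (4) = -6, y = -2 + (4) = 2 (matches)
4. x = -6 + (5) = -1, y = 2 + (-7) = -5 (consistent with the log)
5. x = -1 + (-7) = -8, y = -5 + (-3) = -8 (exactly as logged)
6. x = -8 + (-4) = -12, y = -8 + (9) = 1 (confirmed correct)
7. x = -12 + (6) = -6, y = 1 + (-1) = 0 (confirmed correct)
Nothing is out of place; the run is error-free.

no error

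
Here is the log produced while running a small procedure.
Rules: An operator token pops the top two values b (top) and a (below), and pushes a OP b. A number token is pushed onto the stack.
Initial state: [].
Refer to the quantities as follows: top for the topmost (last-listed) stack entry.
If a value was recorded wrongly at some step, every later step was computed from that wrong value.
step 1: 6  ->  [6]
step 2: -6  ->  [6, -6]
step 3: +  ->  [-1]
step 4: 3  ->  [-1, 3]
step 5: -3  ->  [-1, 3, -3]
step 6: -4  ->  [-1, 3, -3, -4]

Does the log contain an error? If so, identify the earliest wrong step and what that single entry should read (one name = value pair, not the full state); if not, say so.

1. push 6: top = 6 (matches)
2. push -6: top = -6 (matches)
3. 6 + -6 = 0 (the entry is off here)
Step 3 is the first one off; corrected, top = 0.

step 3, top = 0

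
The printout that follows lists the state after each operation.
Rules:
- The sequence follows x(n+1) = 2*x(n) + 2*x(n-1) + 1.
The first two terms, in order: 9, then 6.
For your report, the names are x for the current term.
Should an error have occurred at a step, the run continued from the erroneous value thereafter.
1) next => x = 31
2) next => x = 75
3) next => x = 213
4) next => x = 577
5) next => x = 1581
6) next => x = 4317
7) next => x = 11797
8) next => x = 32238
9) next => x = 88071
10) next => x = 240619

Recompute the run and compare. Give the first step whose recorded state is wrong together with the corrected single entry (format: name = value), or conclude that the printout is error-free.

step 8, x = 32229

Recomputing the run from the initial state:
step 1: x = 31
step 2: x = 75
step 3: x = 213
step 4: x = 577
step 5: x = 1581
step 6: x = 4317
step 7: x = 11797
step 8: x = 32229
step 9: x = 88053
step 10: x = 240565
The first disagreement with the printout is at step 8, where the value should be x = 32229.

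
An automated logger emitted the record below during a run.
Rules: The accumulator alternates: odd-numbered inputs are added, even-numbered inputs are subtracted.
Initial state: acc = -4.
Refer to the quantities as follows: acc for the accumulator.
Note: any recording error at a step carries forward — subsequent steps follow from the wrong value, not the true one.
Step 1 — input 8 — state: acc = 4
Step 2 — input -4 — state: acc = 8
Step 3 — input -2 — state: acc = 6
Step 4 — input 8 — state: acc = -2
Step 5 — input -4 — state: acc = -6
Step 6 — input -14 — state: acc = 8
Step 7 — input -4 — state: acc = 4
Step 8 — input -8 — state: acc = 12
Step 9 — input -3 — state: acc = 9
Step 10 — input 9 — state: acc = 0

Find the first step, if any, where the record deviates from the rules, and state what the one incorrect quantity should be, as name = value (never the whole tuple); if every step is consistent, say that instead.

no error

1. acc = -4 + 8 = 4 (verified)
2. acc = 4 - -4 = 8 (consistent with the record)
3. acc = 8 + -2 = 6 (in agreement)
4. acc = 6 - 8 = -2 (no discrepancy)
5. acc = -2 + -4 = -6 (consistent with the record)
6. acc = -6 - -14 = 8 (same as recorded)
7. acc = 8 + -4 = 4 (agrees with the record)
8. acc = 4 - -8 = 12 (verified)
9. acc = 12 + -3 = 9 (consistent with the record)
10. acc = 9 - 9 = 0 (same as recorded)
The recomputation confirms every line.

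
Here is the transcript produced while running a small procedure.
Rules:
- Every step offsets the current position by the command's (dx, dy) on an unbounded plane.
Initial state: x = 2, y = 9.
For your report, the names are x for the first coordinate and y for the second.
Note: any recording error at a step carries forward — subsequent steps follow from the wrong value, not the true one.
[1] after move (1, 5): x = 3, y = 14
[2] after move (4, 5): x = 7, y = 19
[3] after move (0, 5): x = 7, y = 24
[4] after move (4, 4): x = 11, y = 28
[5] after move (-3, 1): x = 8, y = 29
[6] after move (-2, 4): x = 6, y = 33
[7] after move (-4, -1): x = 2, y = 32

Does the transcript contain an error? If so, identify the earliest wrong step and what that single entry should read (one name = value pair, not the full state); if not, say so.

step 1: x = 2 + (1) = 3, y = 9 + (5) = 14 -> matches
step 2: x = 3 + (4) = 7, y = 14 + (5) = 19 -> exactly as logged
step 3: x = 7 + (0) = 7, y = 19 + (5) = 24 -> in agreement
step 4: x = 7 + (4) = 11, y = 24 + (4) = 28 -> no discrepancy
step 5: x = 11 + (-3) = 8, y = 28 + (1) = 29 -> no discrepancy
step 6: x = 8 + (-2) = 6, y = 29 + (4) = 33 -> confirmed correct
step 7: x = 6 + (-4) = 2, y = 33 + (-1) = 32 -> checks out
Every step is consistent.

no error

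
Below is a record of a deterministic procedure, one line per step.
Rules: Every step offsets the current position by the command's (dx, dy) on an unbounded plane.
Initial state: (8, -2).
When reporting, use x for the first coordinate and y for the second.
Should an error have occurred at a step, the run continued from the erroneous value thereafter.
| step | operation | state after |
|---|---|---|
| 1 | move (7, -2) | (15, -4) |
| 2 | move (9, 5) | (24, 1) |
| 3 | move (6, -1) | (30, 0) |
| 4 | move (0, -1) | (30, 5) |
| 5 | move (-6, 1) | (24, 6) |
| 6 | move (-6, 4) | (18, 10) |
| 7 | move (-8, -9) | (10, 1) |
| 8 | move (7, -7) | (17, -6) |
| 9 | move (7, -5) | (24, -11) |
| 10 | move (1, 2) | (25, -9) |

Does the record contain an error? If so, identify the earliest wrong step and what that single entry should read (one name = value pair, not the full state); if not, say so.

step 4, y = -1

1. x = 8 + (7) = 15, y = -2 + (-2) = -4 (agrees with the record)
2. x = 15 + (9) = 24, y = -4 + (5) = 1 (in agreement)
3. x = 24 + (6) = 30, y = 1 + (-1) = 0 (agrees with the record)
4. x = 30 + (0) = 30, y = 0 + (-1) = -1 (not what was recorded)
Conclusion: step 4 carries the first error; the entry should be y = -1.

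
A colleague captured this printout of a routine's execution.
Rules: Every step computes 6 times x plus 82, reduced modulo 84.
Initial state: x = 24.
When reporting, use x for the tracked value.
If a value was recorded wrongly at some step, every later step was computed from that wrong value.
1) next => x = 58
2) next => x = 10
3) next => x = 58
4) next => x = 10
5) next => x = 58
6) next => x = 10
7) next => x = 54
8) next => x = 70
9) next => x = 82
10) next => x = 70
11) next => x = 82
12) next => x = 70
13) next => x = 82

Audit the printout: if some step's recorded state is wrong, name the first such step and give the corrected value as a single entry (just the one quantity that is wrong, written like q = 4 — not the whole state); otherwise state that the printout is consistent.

step 7, x = 58

Recomputing the run from the initial state:
step 1: x = 58
step 2: x = 10
step 3: x = 58
step 4: x = 10
step 5: x = 58
step 6: x = 10
step 7: x = 58
step 8: x = 10
step 9: x = 58
step 10: x = 10
step 11: x = 58
step 12: x = 10
step 13: x = 58
The first disagreement with the printout is at step 7, where the value should be x = 58.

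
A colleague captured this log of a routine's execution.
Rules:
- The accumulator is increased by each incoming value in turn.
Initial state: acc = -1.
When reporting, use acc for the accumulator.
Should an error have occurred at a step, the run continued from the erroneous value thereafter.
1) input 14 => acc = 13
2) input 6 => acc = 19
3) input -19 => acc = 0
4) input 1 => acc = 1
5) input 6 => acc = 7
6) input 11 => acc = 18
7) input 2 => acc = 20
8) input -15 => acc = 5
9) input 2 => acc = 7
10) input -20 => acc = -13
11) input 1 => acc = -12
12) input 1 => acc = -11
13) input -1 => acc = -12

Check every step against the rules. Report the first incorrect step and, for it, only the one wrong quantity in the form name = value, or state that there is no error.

1. acc = -1 + 14 = 13 (agrees with the log)
2. acc = 13 + 6 = 19 (exactly as logged)
3. acc = 19 + -19 = 0 (confirmed correct)
4. acc = 0 + 1 = 1 (matches)
5. acc = 1 + 6 = 7 (checks out)
6. acc = 7 + 11 = 18 (exactly as logged)
7. acc = 18 + 2 = 20 (exactly as logged)
8. acc = 20 + -15 = 5 (matches)
9. acc = 5 + 2 = 7 (consistent with the log)
10. acc = 7 + -20 = -13 (no discrepancy)
11. acc = -13 + 1 = -12 (consistent with the log)
12. acc = -12 + 1 = -11 (no discrepancy)
13. acc = -11 + -1 = -12 (no discrepancy)
No step deviates from the rules.

no error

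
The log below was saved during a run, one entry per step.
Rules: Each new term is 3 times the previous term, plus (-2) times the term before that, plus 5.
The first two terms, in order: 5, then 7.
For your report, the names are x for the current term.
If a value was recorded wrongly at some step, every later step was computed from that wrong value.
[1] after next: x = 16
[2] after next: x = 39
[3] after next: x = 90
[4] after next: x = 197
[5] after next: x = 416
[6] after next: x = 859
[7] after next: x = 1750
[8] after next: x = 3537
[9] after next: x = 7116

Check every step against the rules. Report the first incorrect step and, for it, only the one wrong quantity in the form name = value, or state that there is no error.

1. x = 3*(7) + (-2)*(5) + (5) = 16 (checks out)
2. x = 3*(16) + (-2)*(7) + (5) = 39 (no discrepancy)
3. x = 3*(39) + (-2)*(16) + (5) = 90 (in agreement)
4. x = 3*(90) + (-2)*(39) + (5) = 197 (exactly as logged)
5. x = 3*(197) + (-2)*(90) + (5) = 416 (no discrepancy)
6. x = 3*(416) + (-2)*(197) + (5) = 859 (in agreement)
7. x = 3*(859) + (-2)*(416) + (5) = 1750 (matches)
8. x = 3*(1750) + (-2)*(859) + (5) = 3537 (matches)
9. x = 3*(3537) + (-2)*(1750) + (5) = 7116 (consistent with the log)
The recomputation confirms every line.

no error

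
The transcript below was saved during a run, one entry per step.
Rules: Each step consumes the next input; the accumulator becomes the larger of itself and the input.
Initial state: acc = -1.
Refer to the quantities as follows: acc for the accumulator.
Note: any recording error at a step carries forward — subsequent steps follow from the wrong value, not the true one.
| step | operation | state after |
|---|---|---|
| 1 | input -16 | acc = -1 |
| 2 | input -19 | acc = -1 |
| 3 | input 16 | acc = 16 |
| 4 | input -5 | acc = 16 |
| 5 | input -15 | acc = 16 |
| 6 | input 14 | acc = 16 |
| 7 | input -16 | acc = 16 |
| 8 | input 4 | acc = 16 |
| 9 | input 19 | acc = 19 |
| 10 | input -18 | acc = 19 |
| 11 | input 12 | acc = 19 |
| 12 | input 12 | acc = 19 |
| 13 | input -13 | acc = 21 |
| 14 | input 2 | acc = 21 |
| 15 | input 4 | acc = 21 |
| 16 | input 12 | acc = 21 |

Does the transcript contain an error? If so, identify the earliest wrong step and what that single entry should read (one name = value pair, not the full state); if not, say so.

step 13, acc = 19

Step 1: acc = max(-1, -16) = -1 — exactly as logged.
Step 2: acc = max(-1, -19) = -1 — same as recorded.
Step 3: acc = max(-1, 16) = 16 — in agreement.
Step 4: acc = max(16, -5) = 16 — agrees with the transcript.
Step 5: acc = max(16, -15) = 16 — confirmed correct.
Step 6: acc = max(16, 14) = 16 — checks out.
Step 7: acc = max(16, -16) = 16 — no discrepancy.
Step 8: acc = max(16, 4) = 16 — no discrepancy.
Step 9: acc = max(16, 19) = 19 — matches.
Step 10: acc = max(19, -18) = 19 — same as recorded.
Step 11: acc = max(19, 12) = 19 — verified.
Step 12: acc = max(19, 12) = 19 — no discrepancy.
Step 13: acc = max(19, -13) = 19 — not what was recorded.
First deviation found at step 13; the corrected entry is acc = 19.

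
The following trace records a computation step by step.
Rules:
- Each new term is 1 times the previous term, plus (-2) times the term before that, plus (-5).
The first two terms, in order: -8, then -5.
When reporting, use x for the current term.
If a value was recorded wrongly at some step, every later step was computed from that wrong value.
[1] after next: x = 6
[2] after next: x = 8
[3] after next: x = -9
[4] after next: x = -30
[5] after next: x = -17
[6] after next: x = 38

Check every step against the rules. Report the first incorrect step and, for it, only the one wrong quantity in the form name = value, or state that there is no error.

step 2, x = 11

1. x = 1*(-5) + (-2)*(-8) + (-5) = 6 (checks out)
2. x = 1*(6) + (-2)*(-5) + (-5) = 11 (the trace has a different value)
First deviation found at step 2; the corrected entry is x = 11.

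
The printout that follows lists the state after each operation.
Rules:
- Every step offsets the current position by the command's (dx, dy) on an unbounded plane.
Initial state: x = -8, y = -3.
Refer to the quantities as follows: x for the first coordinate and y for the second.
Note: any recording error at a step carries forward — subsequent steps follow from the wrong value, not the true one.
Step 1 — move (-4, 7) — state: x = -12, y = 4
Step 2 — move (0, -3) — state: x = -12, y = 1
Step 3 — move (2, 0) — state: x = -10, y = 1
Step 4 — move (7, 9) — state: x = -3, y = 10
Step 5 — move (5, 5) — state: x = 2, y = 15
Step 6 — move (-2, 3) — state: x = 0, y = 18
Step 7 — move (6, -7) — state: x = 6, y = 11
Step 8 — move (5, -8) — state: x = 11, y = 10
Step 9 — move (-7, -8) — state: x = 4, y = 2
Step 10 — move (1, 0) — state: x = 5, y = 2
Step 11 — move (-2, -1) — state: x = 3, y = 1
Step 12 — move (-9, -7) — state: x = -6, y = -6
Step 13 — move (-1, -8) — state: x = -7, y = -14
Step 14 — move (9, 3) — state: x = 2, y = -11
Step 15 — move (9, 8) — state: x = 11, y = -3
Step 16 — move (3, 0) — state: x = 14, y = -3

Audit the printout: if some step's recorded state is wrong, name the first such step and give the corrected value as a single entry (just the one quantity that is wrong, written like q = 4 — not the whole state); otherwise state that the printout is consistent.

step 8, y = 3

Recomputing the run from the initial state:
step 1: x = -12, y = 4
step 2: x = -12, y = 1
step 3: x = -10, y = 1
step 4: x = -3, y = 10
step 5: x = 2, y = 15
step 6: x = 0, y = 18
step 7: x = 6, y = 11
step 8: x = 11, y = 3
step 9: x = 4, y = -5
step 10: x = 5, y = -5
step 11: x = 3, y = -6
step 12: x = -6, y = -13
step 13: x = -7, y = -21
step 14: x = 2, y = -18
step 15: x = 11, y = -10
step 16: x = 14, y = -10
The first disagreement with the printout is at step 8, where the value should be y = 3.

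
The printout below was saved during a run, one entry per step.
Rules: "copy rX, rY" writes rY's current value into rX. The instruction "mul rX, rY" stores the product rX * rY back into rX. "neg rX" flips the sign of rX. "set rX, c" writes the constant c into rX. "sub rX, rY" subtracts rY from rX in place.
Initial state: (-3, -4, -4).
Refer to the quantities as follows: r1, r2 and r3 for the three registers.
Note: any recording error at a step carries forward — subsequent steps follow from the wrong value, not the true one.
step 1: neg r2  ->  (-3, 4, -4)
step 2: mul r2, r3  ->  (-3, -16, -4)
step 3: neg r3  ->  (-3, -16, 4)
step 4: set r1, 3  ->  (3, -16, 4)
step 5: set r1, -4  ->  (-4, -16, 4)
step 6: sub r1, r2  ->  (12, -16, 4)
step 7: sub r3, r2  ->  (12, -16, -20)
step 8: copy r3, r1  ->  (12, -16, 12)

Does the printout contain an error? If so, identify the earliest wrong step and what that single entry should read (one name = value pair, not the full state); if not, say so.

Recomputing the run from the initial state:
step 1: r1 = -3, r2 = 4, r3 = -4
step 2: r1 = -3, r2 = -16, r3 = -4
step 3: r1 = -3, r2 = -16, r3 = 4
step 4: r1 = 3, r2 = -16, r3 = 4
step 5: r1 = -4, r2 = -16, r3 = 4
step 6: r1 = 12, r2 = -16, r3 = 4
step 7: r1 = 12, r2 = -16, r3 = 20
step 8: r1 = 12, r2 = -16, r3 = 12
The first disagreement with the printout is at step 7, where the value should be r3 = 20.

step 7, r3 = 20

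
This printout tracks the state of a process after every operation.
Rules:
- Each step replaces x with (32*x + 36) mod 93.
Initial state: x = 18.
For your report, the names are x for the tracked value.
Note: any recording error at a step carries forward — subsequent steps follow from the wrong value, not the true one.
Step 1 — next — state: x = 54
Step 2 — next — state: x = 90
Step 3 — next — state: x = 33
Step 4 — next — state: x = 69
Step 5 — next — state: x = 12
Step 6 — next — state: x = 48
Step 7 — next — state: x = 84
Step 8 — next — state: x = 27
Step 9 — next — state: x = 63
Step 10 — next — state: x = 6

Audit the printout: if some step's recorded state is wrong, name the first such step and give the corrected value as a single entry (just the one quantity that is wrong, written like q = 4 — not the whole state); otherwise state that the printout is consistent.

no error

Step 1: x = (32*18 + 36) mod 93 = 54 — in agreement.
Step 2: x = (32*54 + 36) mod 93 = 90 — checks out.
Step 3: x = (32*90 + 36) mod 93 = 33 — agrees with the printout.
Step 4: x = (32*33 + 36) mod 93 = 69 — agrees with the printout.
Step 5: x = (32*69 + 36) mod 93 = 12 — exactly as logged.
Step 6: x = (32*12 + 36) mod 93 = 48 — confirmed correct.
Step 7: x = (32*48 + 36) mod 93 = 84 — exactly as logged.
Step 8: x = (32*84 + 36) mod 93 = 27 — consistent with the printout.
Step 9: x = (32*27 + 36) mod 93 = 63 — consistent with the printout.
Step 10: x = (32*63 + 36) mod 93 = 6 — exactly as logged.
The whole run recomputes cleanly — no discrepancies.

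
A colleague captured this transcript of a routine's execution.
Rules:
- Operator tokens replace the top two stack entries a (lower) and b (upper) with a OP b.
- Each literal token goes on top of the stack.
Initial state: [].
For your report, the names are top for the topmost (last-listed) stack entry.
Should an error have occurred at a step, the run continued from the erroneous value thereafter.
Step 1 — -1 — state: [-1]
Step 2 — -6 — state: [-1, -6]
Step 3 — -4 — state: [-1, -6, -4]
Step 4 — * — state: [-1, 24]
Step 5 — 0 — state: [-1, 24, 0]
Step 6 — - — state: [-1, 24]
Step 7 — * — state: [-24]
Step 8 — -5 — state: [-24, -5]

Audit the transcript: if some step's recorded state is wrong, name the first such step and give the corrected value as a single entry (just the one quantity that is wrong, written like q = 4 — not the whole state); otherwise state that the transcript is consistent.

Step 1: push -1: top = -1 — consistent with the transcript.
Step 2: push -6: top = -6 — no discrepancy.
Step 3: push -4: top = -4 — matches.
Step 4: -6 * -4 = 24 — matches.
Step 5: push 0: top = 0 — in agreement.
Step 6: 24 - 0 = 24 — in agreement.
Step 7: -1 * 24 = -24 — in agreement.
Step 8: push -5: top = -5 — consistent with the transcript.
No step deviates from the rules.

no error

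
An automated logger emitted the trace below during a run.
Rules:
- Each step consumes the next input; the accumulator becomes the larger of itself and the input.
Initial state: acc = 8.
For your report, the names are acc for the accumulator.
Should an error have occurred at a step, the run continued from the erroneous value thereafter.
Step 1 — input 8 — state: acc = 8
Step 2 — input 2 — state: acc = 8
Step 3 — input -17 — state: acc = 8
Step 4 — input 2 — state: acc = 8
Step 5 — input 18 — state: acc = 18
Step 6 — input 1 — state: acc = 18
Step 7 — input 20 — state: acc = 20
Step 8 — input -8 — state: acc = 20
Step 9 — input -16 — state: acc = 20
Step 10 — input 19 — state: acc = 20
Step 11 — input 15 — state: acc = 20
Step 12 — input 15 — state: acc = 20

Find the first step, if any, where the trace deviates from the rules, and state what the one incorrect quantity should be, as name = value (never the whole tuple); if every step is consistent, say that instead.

no error

Step 1: acc = max(8, 8) = 8 — in agreement.
Step 2: acc = max(8, 2) = 8 — confirmed correct.
Step 3: acc = max(8, -17) = 8 — confirmed correct.
Step 4: acc = max(8, 2) = 8 — matches.
Step 5: acc = max(8, 18) = 18 — consistent with the trace.
Step 6: acc = max(18, 1) = 18 — verified.
Step 7: acc = max(18, 20) = 20 — checks out.
Step 8: acc = max(20, -8) = 20 — verified.
Step 9: acc = max(20, -16) = 20 — matches.
Step 10: acc = max(20, 19) = 20 — verified.
Step 11: acc = max(20, 15) = 20 — same as recorded.
Step 12: acc = max(20, 15) = 20 — checks out.
The whole run recomputes cleanly — no discrepancies.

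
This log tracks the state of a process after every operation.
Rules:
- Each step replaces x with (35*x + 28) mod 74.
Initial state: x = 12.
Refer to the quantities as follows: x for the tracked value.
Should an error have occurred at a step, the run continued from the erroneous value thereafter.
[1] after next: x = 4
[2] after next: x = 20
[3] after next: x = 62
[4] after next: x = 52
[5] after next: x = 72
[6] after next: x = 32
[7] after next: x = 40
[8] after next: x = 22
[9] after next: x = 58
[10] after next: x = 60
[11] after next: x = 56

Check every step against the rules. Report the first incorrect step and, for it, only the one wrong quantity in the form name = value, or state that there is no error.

step 7, x = 38

1. x = (35*12 + 28) mod 74 = 4 (verified)
2. x = (35*4 + 28) mod 74 = 20 (same as recorded)
3. x = (35*20 + 28) mod 74 = 62 (same as recorded)
4. x = (35*62 + 28) mod 74 = 52 (no discrepancy)
5. x = (35*52 + 28) mod 74 = 72 (checks out)
6. x = (35*72 + 28) mod 74 = 32 (consistent with the log)
7. x = (35*32 + 28) mod 74 = 38 (first mismatch against the log)
First incorrect step: 7; the correct value is x = 38.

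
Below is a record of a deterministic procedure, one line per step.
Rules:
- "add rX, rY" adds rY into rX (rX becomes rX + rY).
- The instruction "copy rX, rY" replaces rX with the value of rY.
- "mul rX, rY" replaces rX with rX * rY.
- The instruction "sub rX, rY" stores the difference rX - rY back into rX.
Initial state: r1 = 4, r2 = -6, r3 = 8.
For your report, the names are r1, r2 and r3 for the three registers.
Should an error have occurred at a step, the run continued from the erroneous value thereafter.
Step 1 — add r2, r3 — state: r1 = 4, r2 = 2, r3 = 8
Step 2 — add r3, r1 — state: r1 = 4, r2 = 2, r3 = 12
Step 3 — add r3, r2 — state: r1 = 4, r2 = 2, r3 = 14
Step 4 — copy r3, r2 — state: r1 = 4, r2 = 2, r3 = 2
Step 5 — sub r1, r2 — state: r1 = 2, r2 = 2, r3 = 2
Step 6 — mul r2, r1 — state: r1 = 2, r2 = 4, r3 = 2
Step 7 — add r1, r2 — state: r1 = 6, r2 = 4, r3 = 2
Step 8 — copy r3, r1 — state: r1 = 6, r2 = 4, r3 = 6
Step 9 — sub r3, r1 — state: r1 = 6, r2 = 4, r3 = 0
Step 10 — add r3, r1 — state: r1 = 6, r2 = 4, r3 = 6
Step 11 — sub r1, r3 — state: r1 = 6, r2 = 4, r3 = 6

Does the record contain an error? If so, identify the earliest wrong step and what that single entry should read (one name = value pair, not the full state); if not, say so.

Step 1: r2 = -6 + 8 = 2 — verified.
Step 2: r3 = 8 + 4 = 12 — matches.
Step 3: r3 = 12 + 2 = 14 — matches.
Step 4: r3 = 2 — exactly as logged.
Step 5: r1 = 4 - 2 = 2 — confirmed correct.
Step 6: r2 = 2 * 2 = 4 — in agreement.
Step 7: r1 = 2 + 4 = 6 — in agreement.
Step 8: r3 = 6 — verified.
Step 9: r3 = 6 - 6 = 0 — confirmed correct.
Step 10: r3 = 0 + 6 = 6 — same as recorded.
Step 11: r1 = 6 - 6 = 0 — this is not what the record shows.
Conclusion: step 11 carries the first error; the entry should be r1 = 0.

step 11, r1 = 0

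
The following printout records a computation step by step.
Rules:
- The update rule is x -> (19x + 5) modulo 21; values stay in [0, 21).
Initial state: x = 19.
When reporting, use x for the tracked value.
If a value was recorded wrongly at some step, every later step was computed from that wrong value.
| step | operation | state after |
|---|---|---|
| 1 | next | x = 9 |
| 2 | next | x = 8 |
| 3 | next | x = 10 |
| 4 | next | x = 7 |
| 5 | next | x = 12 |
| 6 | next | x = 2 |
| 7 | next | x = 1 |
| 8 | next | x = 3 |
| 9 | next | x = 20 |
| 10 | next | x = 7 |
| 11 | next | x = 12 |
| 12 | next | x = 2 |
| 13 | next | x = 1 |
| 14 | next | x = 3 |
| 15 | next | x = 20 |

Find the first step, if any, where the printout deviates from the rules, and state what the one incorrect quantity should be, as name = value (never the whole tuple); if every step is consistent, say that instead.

step 4, x = 6

Recomputing the run from the initial state:
step 1: x = 9
step 2: x = 8
step 3: x = 10
step 4: x = 6
step 5: x = 14
step 6: x = 19
step 7: x = 9
step 8: x = 8
step 9: x = 10
step 10: x = 6
step 11: x = 14
step 12: x = 19
step 13: x = 9
step 14: x = 8
step 15: x = 10
The first disagreement with the printout is at step 4, where the value should be x = 6.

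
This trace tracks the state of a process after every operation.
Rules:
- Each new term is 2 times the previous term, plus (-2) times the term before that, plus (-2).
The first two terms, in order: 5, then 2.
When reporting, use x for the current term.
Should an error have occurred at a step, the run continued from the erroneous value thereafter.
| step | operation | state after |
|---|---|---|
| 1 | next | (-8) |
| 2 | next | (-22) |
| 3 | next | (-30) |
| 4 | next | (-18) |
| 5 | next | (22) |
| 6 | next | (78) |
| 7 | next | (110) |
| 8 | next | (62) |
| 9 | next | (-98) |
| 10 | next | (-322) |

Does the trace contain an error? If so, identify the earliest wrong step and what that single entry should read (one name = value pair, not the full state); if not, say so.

1. x = 2*(2) + (-2)*(5) + (-2) = -8 (confirmed correct)
2. x = 2*(-8) + (-2)*(2) + (-2) = -22 (no discrepancy)
3. x = 2*(-22) + (-2)*(-8) + (-2) = -30 (verified)
4. x = 2*(-30) + (-2)*(-22) + (-2) = -18 (same as recorded)
5. x = 2*(-18) + (-2)*(-30) + (-2) = 22 (no discrepancy)
6. x = 2*(22) + (-2)*(-18) + (-2) = 78 (in agreement)
7. x = 2*(78) + (-2)*(22) + (-2) = 110 (agrees with the trace)
8. x = 2*(110) + (-2)*(78) + (-2) = 62 (consistent with the trace)
9. x = 2*(62) + (-2)*(110) + (-2) = -98 (same as recorded)
10. x = 2*(-98) + (-2)*(62) + (-2) = -322 (consistent with the trace)
All steps check out; nothing to correct.

no error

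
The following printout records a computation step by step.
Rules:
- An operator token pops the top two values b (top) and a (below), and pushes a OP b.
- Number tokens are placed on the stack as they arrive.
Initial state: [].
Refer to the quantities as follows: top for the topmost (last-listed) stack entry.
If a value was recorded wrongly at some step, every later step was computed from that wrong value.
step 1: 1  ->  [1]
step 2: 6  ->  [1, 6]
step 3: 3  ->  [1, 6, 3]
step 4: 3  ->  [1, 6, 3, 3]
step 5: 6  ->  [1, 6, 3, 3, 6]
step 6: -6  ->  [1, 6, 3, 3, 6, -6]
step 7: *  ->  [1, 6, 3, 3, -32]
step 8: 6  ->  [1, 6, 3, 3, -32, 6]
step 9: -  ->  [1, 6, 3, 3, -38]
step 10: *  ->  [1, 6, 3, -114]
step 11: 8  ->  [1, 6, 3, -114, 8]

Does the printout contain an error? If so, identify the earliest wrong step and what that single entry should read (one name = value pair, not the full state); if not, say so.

step 7, top = -36

Recomputing the run from the initial state:
step 1: [1]
step 2: [1, 6]
step 3: [1, 6, 3]
step 4: [1, 6, 3, 3]
step 5: [1, 6, 3, 3, 6]
step 6: [1, 6, 3, 3, 6, -6]
step 7: [1, 6, 3, 3, -36]
step 8: [1, 6, 3, 3, -36, 6]
step 9: [1, 6, 3, 3, -42]
step 10: [1, 6, 3, -126]
step 11: [1, 6, 3, -126, 8]
The first disagreement with the printout is at step 7, where the value should be top = -36.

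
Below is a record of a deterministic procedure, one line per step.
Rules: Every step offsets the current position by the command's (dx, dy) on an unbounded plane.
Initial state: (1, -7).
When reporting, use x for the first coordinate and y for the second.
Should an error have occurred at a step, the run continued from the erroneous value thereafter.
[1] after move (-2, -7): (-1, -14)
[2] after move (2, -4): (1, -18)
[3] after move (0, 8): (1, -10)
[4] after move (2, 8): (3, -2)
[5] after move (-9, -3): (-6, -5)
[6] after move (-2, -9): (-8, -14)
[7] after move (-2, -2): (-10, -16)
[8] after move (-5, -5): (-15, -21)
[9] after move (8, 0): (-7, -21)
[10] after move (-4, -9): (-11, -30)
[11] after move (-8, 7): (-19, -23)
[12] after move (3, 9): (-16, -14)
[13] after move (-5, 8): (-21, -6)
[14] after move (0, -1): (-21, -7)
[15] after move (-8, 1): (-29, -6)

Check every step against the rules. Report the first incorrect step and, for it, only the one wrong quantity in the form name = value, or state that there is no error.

no error

Step 1: x = 1 + (-2) = -1, y = -7 + (-7) = -14 — no discrepancy.
Step 2: x = -1 + (2) = 1, y = -14 + (-4) = -18 — same as recorded.
Step 3: x = 1 + (0) = 1, y = -18 + (8) = -10 — matches.
Step 4: x = 1 + (2) = 3, y = -10 + (8) = -2 — exactly as logged.
Step 5: x = 3 + (-9) = -6, y = -2 + (-3) = -5 — matches.
Step 6: x = -6 + (-2) = -8, y = -5 + (-9) = -14 — consistent with the record.
Step 7: x = -8 + (-2) = -10, y = -14 + (-2) = -16 — matches.
Step 8: x = -10 + (-5) = -15, y = -16 + (-5) = -21 — exactly as logged.
Step 9: x = -15 + (8) = -7, y = -21 + (0) = -21 — matches.
Step 10: x = -7 + (-4) = -11, y = -21 + (-9) = -30 — checks out.
Step 11: x = -11 + (-8) = -19, y = -30 + (7) = -23 — consistent with the record.
Step 12: x = -19 + (3) = -16, y = -23 + (9) = -14 — exactly as logged.
Step 13: x = -16 + (-5) = -21, y = -14 + (8) = -6 — no discrepancy.
Step 14: x = -21 + (0) = -21, y = -6 + (-1) = -7 — matches.
Step 15: x = -21 + (-8) = -29, y = -7 + (1) = -6 — exactly as logged.
Nothing is out of place; the run is error-free.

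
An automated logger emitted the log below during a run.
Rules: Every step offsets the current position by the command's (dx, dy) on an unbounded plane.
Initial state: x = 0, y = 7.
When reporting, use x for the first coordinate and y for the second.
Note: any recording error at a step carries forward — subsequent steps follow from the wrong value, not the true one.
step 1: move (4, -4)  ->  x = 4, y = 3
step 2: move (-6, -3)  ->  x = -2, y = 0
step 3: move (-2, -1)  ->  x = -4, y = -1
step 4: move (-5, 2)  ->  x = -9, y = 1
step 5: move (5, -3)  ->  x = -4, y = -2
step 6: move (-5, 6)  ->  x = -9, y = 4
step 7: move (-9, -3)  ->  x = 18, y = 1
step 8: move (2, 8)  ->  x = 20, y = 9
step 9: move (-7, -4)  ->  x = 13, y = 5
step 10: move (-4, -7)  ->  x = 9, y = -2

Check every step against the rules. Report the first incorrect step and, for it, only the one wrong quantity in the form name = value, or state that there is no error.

Step 1: x = 0 + (4) = 4, y = 7 + (-4) = 3 — same as recorded.
Step 2: x = 4 + (-6) = -2, y = 3 + (-3) = 0 — matches.
Step 3: x = -2 + (-2) = -4, y = 0 + (-1) = -1 — same as recorded.
Step 4: x = -4 + (-5) = -9, y = -1 + (2) = 1 — confirmed correct.
Step 5: x = -9 + (5) = -4, y = 1 + (-3) = -2 — exactly as logged.
Step 6: x = -4 + (-5) = -9, y = -2 + (6) = 4 — matches.
Step 7: x = -9 + (-9) = -18, y = 4 + (-3) = 1 — the entry is off here.
That makes step 7 the first incorrect line — x = -18 is what it should show.

step 7, x = -18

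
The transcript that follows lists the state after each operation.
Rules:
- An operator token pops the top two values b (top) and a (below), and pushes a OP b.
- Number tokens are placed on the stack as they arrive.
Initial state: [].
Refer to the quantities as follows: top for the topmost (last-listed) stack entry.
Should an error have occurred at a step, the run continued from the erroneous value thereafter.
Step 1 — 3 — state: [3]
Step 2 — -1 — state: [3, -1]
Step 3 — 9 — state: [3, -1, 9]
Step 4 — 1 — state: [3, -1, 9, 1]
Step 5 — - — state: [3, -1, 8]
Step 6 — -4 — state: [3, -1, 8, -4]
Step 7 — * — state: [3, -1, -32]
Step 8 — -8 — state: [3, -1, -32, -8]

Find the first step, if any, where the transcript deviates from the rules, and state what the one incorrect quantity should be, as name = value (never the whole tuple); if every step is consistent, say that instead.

1. push 3: top = 3 (consistent with the transcript)
2. push -1: top = -1 (in agreement)
3. push 9: top = 9 (checks out)
4. push 1: top = 1 (verified)
5. 9 - 1 = 8 (confirmed correct)
6. push -4: top = -4 (exactly as logged)
7. 8 * -4 = -32 (confirmed correct)
8. push -8: top = -8 (no discrepancy)
Every step is consistent.

no error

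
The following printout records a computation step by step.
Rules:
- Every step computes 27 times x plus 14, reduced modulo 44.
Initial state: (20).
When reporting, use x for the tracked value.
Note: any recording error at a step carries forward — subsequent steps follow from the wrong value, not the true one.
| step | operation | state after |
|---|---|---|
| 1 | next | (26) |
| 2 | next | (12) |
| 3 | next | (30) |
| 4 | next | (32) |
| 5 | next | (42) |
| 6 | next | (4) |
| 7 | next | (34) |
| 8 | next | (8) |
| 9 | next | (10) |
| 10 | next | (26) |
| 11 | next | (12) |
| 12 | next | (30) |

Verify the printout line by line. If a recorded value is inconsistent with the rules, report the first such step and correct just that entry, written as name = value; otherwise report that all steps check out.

step 1: x = (27*20 + 14) mod 44 = 26 -> agrees with the printout
step 2: x = (27*26 + 14) mod 44 = 12 -> agrees with the printout
step 3: x = (27*12 + 14) mod 44 = 30 -> consistent with the printout
step 4: x = (27*30 + 14) mod 44 = 32 -> no discrepancy
step 5: x = (27*32 + 14) mod 44 = 42 -> confirmed correct
step 6: x = (27*42 + 14) mod 44 = 4 -> no discrepancy
step 7: x = (27*4 + 14) mod 44 = 34 -> verified
step 8: x = (27*34 + 14) mod 44 = 8 -> agrees with the printout
step 9: x = (27*8 + 14) mod 44 = 10 -> no discrepancy
step 10: x = (27*10 + 14) mod 44 = 20 -> the printout disagrees here
That makes step 10 the first incorrect line — x = 20 is what it should show.

step 10, x = 20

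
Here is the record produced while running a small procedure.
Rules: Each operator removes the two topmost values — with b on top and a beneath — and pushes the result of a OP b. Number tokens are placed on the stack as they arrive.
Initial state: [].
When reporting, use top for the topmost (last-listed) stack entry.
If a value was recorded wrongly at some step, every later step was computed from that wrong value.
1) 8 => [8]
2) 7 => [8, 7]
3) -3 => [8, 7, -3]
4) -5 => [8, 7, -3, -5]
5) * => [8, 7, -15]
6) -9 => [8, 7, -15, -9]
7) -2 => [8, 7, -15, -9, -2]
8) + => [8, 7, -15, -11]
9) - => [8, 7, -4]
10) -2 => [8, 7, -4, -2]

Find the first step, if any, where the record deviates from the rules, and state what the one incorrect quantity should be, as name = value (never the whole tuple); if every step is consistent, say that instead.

Recomputing the run from the initial state:
step 1: [8]
step 2: [8, 7]
step 3: [8, 7, -3]
step 4: [8, 7, -3, -5]
step 5: [8, 7, 15]
step 6: [8, 7, 15, -9]
step 7: [8, 7, 15, -9, -2]
step 8: [8, 7, 15, -11]
step 9: [8, 7, 26]
step 10: [8, 7, 26, -2]
The first disagreement with the record is at step 5, where the value should be top = 15.

step 5, top = 15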